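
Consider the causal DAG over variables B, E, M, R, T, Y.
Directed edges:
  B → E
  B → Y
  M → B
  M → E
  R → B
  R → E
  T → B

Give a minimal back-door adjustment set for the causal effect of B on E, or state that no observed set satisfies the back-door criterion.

desc(B)\{B}={E,Y}; candidates ⊆ {M,R,T}.
size 0: {}; under {} B still reaches {E,M,R,T} ∋ E.
size 1: {M}, {R}, {T}; under {M} B still reaches {E,R,T} ∋ E.
{M,R}: B⊥E given {M,R} in G with B→· removed — back-door holds.

B→E: minimal back-door set {M, R}.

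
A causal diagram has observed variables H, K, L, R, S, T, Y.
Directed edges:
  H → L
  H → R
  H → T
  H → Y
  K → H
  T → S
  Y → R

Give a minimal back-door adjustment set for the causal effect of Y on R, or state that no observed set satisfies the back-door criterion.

desc(Y)\{Y}={R}; candidates ⊆ {H,K,L,S,T}.
size 0: {}; under {} Y still reaches {H,K,L,R,S,T} ∋ R.
{H}: Y⊥R given {H} in G with Y→· removed — back-door holds.

Y→R: minimal back-door set {H}.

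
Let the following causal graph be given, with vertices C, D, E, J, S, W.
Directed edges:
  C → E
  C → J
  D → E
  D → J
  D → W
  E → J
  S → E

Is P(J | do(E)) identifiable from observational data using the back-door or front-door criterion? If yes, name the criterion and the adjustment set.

desc(E)\{E}={J}; candidates ⊆ {C,D,S,W}.
size 0: {}; under {} E still reaches {C,D,J,S,W} ∋ J.
size 1: {C}, {D}, {S} …(+1); under {C} E still reaches {D,J,S,W} ∋ J.
{C,D}: E⊥J given {C,D} in G with E→· removed — back-door holds.
P(J|do(E)) = Σ_{C,D} P(J|E,C,D)·P(C,D).

P(J|do(E)): backdoor, adjust for {C, D}.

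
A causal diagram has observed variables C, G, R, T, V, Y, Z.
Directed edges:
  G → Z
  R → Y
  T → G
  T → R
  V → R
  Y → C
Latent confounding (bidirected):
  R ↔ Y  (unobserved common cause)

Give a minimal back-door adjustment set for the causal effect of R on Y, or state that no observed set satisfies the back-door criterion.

desc(R)\{R}={C,Y}; candidates ⊆ {G,T,V,Z}.
R↔Y: latent back-door arc(s) into R.
size 0: {}; under {} R still reaches {C,G,T,V,Y,Z} ∋ Y.
size 1: {G}, {T}, {V} …(+1); under {G} R still reaches {C,T,V,Y} ∋ Y.
size 2: {G,T}, {G,V}, {G,Z} …(+3); under {G,T} R still reaches {C,V,Y} ∋ Y.
R↔Y cannot be blocked by any observed set — no back-door set.

R→Y: no observed back-door set.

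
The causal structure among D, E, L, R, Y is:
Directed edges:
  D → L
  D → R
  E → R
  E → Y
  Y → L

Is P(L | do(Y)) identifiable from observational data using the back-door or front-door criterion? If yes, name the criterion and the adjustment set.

P(L|do(Y)): backdoor, adjust for ∅.

desc(Y)\{Y}={L}; candidates ⊆ {D,E,R}.
∅: Y⊥L given ∅ in G with Y→· removed — back-door holds.
P(L|do(Y)) = P(L|Y) — no adjustment needed.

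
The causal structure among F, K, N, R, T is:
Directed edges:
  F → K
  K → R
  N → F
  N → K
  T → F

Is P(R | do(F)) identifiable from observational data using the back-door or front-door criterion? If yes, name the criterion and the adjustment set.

desc(F)\{F}={K,R}; candidates ⊆ {N,T}.
size 0: {}; under {} F still reaches {K,N,R,T} ∋ R.
{N}: F⊥R given {N} in G with F→· removed — back-door holds.
P(R|do(F)) = Σ_{N} P(R|F,N)·P(N).

P(R|do(F)): backdoor, adjust for {N}.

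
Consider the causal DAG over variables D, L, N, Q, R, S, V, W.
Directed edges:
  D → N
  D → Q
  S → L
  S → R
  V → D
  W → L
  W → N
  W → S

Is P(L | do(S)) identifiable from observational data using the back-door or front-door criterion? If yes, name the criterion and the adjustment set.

desc(S)\{S}={L,R}; candidates ⊆ {D,N,Q,V,W}.
size 0: {}; under {} S still reaches {L,N,W} ∋ L.
{W}: S⊥L given {W} in G with S→· removed — back-door holds.
P(L|do(S)) = Σ_{W} P(L|S,W)·P(W).

P(L|do(S)): backdoor, adjust for {W}.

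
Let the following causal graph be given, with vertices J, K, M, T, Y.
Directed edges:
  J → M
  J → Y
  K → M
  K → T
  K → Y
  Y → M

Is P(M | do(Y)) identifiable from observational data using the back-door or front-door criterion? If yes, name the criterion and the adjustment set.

desc(Y)\{Y}={M}; candidates ⊆ {J,K,T}.
size 0: {}; under {} Y still reaches {J,K,M,T} ∋ M.
size 1: {J}, {K}, {T}; under {J} Y still reaches {K,M,T} ∋ M.
{J,K}: Y⊥M given {J,K} in G with Y→· removed — back-door holds.
P(M|do(Y)) = Σ_{J,K} P(M|Y,J,K)·P(J,K).

P(M|do(Y)): backdoor, adjust for {J, K}.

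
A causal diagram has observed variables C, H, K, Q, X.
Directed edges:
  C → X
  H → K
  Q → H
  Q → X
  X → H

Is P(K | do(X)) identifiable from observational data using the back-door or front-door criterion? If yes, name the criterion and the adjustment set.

desc(X)\{X}={H,K}; candidates ⊆ {C,Q}.
size 0: {}; under {} X still reaches {C,H,K,Q} ∋ K.
{Q}: X⊥K given {Q} in G with X→· removed — back-door holds.
P(K|do(X)) = Σ_{Q} P(K|X,Q)·P(Q).

P(K|do(X)): backdoor, adjust for {Q}.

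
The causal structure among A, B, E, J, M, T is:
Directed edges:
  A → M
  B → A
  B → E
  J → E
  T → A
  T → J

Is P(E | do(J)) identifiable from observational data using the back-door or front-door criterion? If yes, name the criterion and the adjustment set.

desc(J)\{J}={E}; candidates ⊆ {A,B,M,T}.
∅: J⊥E given ∅ in G with J→· removed — back-door holds.
P(E|do(J)) = P(E|J) — no adjustment needed.

P(E|do(J)): backdoor, adjust for ∅.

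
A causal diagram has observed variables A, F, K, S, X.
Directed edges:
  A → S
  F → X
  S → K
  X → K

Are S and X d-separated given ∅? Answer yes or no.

Yes — S ⊥ X | ∅.

Bayes-Ball from S | ∅ reaches {A,K}.
X ∉ reach(S|∅) ⇒ S ⊥ X | ∅.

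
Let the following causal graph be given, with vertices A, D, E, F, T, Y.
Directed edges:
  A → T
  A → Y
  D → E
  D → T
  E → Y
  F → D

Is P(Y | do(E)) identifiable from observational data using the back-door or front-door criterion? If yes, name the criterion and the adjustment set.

P(Y|do(E)): backdoor, adjust for ∅.

desc(E)\{E}={Y}; candidates ⊆ {A,D,F,T}.
∅: E⊥Y given ∅ in G with E→· removed — back-door holds.
P(Y|do(E)) = P(Y|E) — no adjustment needed.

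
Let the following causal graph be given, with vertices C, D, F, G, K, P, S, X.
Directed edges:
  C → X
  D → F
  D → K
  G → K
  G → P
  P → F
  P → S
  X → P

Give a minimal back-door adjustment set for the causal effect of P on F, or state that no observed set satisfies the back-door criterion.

desc(P)\{P}={F,S}; candidates ⊆ {C,D,G,K,X}.
∅: P⊥F given ∅ in G with P→· removed — back-door holds.

P→F: minimal back-door set ∅.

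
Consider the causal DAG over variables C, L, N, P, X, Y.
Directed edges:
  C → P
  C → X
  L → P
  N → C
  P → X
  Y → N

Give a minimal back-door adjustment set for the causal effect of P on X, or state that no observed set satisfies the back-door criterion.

desc(P)\{P}={X}; candidates ⊆ {C,L,N,Y}.
size 0: {}; under {} P still reaches {C,L,N,X,Y} ∋ X.
{C}: P⊥X given {C} in G with P→· removed — back-door holds.

P→X: minimal back-door set {C}.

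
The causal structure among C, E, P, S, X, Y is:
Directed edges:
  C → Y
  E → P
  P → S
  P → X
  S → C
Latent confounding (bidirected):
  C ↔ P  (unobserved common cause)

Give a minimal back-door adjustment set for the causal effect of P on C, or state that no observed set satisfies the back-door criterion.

P→C: no observed back-door set.

desc(P)\{P}={C,S,X,Y}; candidates ⊆ {E}.
P↔C: latent back-door arc(s) into P.
size 0: {}; under {} P still reaches {C,E,Y} ∋ C.
size 1: {E}; under {E} P still reaches {C,Y} ∋ C.
P↔C cannot be blocked by any observed set — no back-door set.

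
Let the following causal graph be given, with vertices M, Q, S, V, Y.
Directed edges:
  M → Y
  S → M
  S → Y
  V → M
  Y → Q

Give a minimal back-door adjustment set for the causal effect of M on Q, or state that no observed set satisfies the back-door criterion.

desc(M)\{M}={Q,Y}; candidates ⊆ {S,V}.
size 0: {}; under {} M still reaches {Q,S,V,Y} ∋ Q.
{S}: M⊥Q given {S} in G with M→· removed — back-door holds.

M→Q: minimal back-door set {S}.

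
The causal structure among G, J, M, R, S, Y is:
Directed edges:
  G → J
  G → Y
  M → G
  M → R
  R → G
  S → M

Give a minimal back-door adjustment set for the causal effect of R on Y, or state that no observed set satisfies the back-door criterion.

R→Y: minimal back-door set {M}.

desc(R)\{R}={G,J,Y}; candidates ⊆ {M,S}.
size 0: {}; under {} R still reaches {G,J,M,S,Y} ∋ Y.
{M}: R⊥Y given {M} in G with R→· removed — back-door holds.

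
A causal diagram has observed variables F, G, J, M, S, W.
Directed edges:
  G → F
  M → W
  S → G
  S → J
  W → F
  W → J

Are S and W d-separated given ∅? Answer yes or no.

Bayes-Ball from S | ∅ reaches {F,G,J}.
W ∉ reach(S|∅) ⇒ S ⊥ W | ∅.

Yes — S ⊥ W | ∅.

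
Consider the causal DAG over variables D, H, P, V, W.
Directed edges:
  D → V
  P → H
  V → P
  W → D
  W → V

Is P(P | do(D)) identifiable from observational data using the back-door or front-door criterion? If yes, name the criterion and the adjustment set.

P(P|do(D)): backdoor, adjust for {W}.

desc(D)\{D}={H,P,V}; candidates ⊆ {W}.
size 0: {}; under {} D still reaches {H,P,V,W} ∋ P.
{W}: D⊥P given {W} in G with D→· removed — back-door holds.
P(P|do(D)) = Σ_{W} P(P|D,W)·P(W).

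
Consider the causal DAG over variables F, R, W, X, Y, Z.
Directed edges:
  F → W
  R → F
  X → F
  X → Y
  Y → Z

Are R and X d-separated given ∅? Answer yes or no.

Bayes-Ball from R | ∅ reaches {F,W}.
X ∉ reach(R|∅) ⇒ R ⊥ X | ∅.

Yes — R ⊥ X | ∅.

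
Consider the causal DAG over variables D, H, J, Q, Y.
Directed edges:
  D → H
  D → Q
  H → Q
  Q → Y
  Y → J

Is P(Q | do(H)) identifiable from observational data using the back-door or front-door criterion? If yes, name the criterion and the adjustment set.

P(Q|do(H)): backdoor, adjust for {D}.

desc(H)\{H}={J,Q,Y}; candidates ⊆ {D}.
size 0: {}; under {} H still reaches {D,J,Q,Y} ∋ Q.
{D}: H⊥Q given {D} in G with H→· removed — back-door holds.
P(Q|do(H)) = Σ_{D} P(Q|H,D)·P(D).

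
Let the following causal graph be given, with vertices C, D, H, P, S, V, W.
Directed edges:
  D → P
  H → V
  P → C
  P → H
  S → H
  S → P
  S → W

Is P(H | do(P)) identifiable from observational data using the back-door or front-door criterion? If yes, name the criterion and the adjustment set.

desc(P)\{P}={C,H,V}; candidates ⊆ {D,S,W}.
size 0: {}; under {} P still reaches {D,H,S,V,W} ∋ H.
{S}: P⊥H given {S} in G with P→· removed — back-door holds.
P(H|do(P)) = Σ_{S} P(H|P,S)·P(S).

P(H|do(P)): backdoor, adjust for {S}.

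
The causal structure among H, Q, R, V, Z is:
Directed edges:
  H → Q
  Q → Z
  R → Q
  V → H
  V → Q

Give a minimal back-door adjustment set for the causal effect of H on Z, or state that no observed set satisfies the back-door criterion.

desc(H)\{H}={Q,Z}; candidates ⊆ {R,V}.
size 0: {}; under {} H still reaches {Q,V,Z} ∋ Z.
{V}: H⊥Z given {V} in G with H→· removed — back-door holds.

H→Z: minimal back-door set {V}.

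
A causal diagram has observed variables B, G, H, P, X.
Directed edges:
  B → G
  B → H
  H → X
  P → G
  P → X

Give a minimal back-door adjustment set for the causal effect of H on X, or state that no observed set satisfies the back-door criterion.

H→X: minimal back-door set ∅.

desc(H)\{H}={X}; candidates ⊆ {B,G,P}.
∅: H⊥X given ∅ in G with H→· removed — back-door holds.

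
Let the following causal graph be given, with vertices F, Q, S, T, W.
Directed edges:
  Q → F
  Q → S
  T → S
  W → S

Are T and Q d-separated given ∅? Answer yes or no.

Yes — T ⊥ Q | ∅.

Bayes-Ball from T | ∅ reaches {S}.
Q ∉ reach(T|∅) ⇒ T ⊥ Q | ∅.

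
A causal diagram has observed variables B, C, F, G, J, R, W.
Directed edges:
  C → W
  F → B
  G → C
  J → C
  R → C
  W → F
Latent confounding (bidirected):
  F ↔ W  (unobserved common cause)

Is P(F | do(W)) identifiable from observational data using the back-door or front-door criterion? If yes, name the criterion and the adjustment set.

desc(W)\{W}={B,F}; candidates ⊆ {C,G,J,R}.
W↔F: latent back-door arc(s) into W.
size 0: {}; under {} W still reaches {B,C,F,G,J,R} ∋ F.
size 1: {C}, {G}, {J} …(+1); under {C} W still reaches {B,F} ∋ F.
size 2: {C,G}, {C,J}, {C,R} …(+3); under {C,G} W still reaches {B,F} ∋ F.
W↔F cannot be blocked by any observed set — no back-door set.
No mediator lies on a directed W→…→F path.
Neither criterion identifies P(F|do(W)) in this graph.

P(F|do(W)): not identifiable (no BD/FD set).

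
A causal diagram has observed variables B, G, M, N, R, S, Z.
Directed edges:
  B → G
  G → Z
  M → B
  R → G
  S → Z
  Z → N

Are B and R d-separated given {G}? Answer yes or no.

Bayes-Ball from B | {G} reaches {M,R}.
R ∈ reach(B|{G}) ⇒ B ⊥̸ R | {G}.

No — B and R are d-connected given {G}.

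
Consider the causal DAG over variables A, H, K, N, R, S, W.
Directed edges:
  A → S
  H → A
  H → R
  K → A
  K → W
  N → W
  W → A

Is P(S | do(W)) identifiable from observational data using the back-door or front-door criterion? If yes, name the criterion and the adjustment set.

desc(W)\{W}={A,S}; candidates ⊆ {H,K,N,R}.
size 0: {}; under {} W still reaches {A,K,N,S} ∋ S.
{K}: W⊥S given {K} in G with W→· removed — back-door holds.
P(S|do(W)) = Σ_{K} P(S|W,K)·P(K).

P(S|do(W)): backdoor, adjust for {K}.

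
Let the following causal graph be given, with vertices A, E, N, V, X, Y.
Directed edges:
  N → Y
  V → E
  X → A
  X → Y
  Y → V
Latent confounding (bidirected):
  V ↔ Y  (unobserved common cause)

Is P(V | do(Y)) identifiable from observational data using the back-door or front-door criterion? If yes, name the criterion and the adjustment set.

desc(Y)\{Y}={E,V}; candidates ⊆ {A,N,X}.
Y↔V: latent back-door arc(s) into Y.
size 0: {}; under {} Y still reaches {A,E,N,V,X} ∋ V.
size 1: {A}, {N}, {X}; under {A} Y still reaches {E,N,V,X} ∋ V.
size 2: {A,N}, {A,X}, {N,X}; under {A,N} Y still reaches {E,V,X} ∋ V.
Y↔V cannot be blocked by any observed set — no back-door set.
No mediator lies on a directed Y→…→V path.
Neither criterion identifies P(V|do(Y)) in this graph.

P(V|do(Y)): not identifiable (no BD/FD set).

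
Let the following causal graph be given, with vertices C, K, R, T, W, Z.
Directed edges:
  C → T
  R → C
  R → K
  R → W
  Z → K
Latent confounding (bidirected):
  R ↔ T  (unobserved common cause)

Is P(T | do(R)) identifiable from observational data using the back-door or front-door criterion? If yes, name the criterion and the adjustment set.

P(T|do(R)): frontdoor, adjust for {C}.

desc(R)\{R}={C,K,T,W}; candidates ⊆ {Z}.
R↔T: latent back-door arc(s) into R.
size 0: {}; under {} R still reaches {T} ∋ T.
size 1: {Z}; under {Z} R still reaches {T} ∋ T.
R↔T cannot be blocked by any observed set — no back-door set.
{C}: (i) intercepts every directed R→T path; (ii) no back-door R→{C}; (iii) {R} blocks every back-door {C}→T. Front-door holds.
P(T|do(R)) = Σ_{C} P(C|R) Σ_{R'} P(T|C,R')P(R').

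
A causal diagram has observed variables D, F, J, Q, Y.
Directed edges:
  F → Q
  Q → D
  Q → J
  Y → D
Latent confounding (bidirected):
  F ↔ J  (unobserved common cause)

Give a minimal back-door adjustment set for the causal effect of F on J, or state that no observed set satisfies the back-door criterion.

desc(F)\{F}={D,J,Q}; candidates ⊆ {Y}.
F↔J: latent back-door arc(s) into F.
size 0: {}; under {} F still reaches {J} ∋ J.
size 1: {Y}; under {Y} F still reaches {J} ∋ J.
F↔J cannot be blocked by any observed set — no back-door set.

F→J: no observed back-door set.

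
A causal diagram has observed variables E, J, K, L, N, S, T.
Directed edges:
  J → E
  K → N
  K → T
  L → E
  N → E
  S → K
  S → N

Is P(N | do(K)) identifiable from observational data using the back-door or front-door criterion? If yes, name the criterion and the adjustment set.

desc(K)\{K}={E,N,T}; candidates ⊆ {J,L,S}.
size 0: {}; under {} K still reaches {E,N,S} ∋ N.
{S}: K⊥N given {S} in G with K→· removed — back-door holds.
P(N|do(K)) = Σ_{S} P(N|K,S)·P(S).

P(N|do(K)): backdoor, adjust for {S}.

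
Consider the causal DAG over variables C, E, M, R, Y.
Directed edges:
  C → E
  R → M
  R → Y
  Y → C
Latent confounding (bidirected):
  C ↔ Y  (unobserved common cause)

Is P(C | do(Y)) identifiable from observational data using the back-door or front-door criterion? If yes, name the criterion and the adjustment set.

desc(Y)\{Y}={C,E}; candidates ⊆ {M,R}.
Y↔C: latent back-door arc(s) into Y.
size 0: {}; under {} Y still reaches {C,E,M,R} ∋ C.
size 1: {M}, {R}; under {M} Y still reaches {C,E,R} ∋ C.
size 2: {M,R}; under {M,R} Y still reaches {C,E} ∋ C.
Y↔C cannot be blocked by any observed set — no back-door set.
No mediator lies on a directed Y→…→C path.
Neither criterion identifies P(C|do(Y)) in this graph.

P(C|do(Y)): not identifiable (no BD/FD set).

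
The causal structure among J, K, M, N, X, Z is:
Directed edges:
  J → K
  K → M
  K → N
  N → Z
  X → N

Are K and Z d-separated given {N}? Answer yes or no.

Yes — K ⊥ Z | {N}.

Bayes-Ball from K | {N} reaches {J,M,X}.
Z ∉ reach(K|{N}) ⇒ K ⊥ Z | {N}.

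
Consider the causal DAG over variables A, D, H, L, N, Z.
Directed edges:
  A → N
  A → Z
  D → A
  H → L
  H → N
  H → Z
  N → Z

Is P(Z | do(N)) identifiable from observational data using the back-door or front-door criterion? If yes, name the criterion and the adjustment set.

desc(N)\{N}={Z}; candidates ⊆ {A,D,H,L}.
size 0: {}; under {} N still reaches {A,D,H,L,Z} ∋ Z.
size 1: {A}, {D}, {H} …(+1); under {A} N still reaches {H,L,Z} ∋ Z.
{A,H}: N⊥Z given {A,H} in G with N→· removed — back-door holds.
P(Z|do(N)) = Σ_{A,H} P(Z|N,A,H)·P(A,H).

P(Z|do(N)): backdoor, adjust for {A, H}.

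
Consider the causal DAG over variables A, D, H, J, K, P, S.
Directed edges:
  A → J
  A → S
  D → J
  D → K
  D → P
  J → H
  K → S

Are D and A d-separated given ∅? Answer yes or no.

Bayes-Ball from D | ∅ reaches {H,J,K,P,S}.
A ∉ reach(D|∅) ⇒ D ⊥ A | ∅.

Yes — D ⊥ A | ∅.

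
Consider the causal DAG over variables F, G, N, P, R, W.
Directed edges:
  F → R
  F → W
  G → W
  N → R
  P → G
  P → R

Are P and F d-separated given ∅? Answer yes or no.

Bayes-Ball from P | ∅ reaches {G,R,W}.
F ∉ reach(P|∅) ⇒ P ⊥ F | ∅.

Yes — P ⊥ F | ∅.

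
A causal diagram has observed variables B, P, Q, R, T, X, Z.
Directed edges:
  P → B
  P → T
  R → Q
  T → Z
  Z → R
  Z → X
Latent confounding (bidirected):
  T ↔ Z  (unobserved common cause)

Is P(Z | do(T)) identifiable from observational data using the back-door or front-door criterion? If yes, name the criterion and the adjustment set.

P(Z|do(T)): not identifiable (no BD/FD set).

desc(T)\{T}={Q,R,X,Z}; candidates ⊆ {B,P}.
T↔Z: latent back-door arc(s) into T.
size 0: {}; under {} T still reaches {B,P,Q,R,X,Z} ∋ Z.
size 1: {B}, {P}; under {B} T still reaches {P,Q,R,X,Z} ∋ Z.
size 2: {B,P}; under {B,P} T still reaches {Q,R,X,Z} ∋ Z.
T↔Z cannot be blocked by any observed set — no back-door set.
No mediator lies on a directed T→…→Z path.
Neither criterion identifies P(Z|do(T)) in this graph.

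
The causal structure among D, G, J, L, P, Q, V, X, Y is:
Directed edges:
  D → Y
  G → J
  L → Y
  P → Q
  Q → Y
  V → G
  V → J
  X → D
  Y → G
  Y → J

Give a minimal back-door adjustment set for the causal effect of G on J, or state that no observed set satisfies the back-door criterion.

G→J: minimal back-door set {V, Y}.

desc(G)\{G}={J}; candidates ⊆ {D,L,P,Q,V,X,Y}.
size 0: {}; under {} G still reaches {D,J,L,P,Q,V,X,Y} ∋ J.
size 1: {D}, {L}, {P} …(+4); under {D} G still reaches {J,L,P,Q,V,Y} ∋ J.
{V,Y}: G⊥J given {V,Y} in G with G→· removed — back-door holds.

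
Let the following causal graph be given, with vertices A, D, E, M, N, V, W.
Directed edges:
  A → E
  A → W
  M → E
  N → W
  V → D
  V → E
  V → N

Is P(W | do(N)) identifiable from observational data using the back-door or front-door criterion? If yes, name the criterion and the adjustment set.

P(W|do(N)): backdoor, adjust for ∅.

desc(N)\{N}={W}; candidates ⊆ {A,D,E,M,V}.
∅: N⊥W given ∅ in G with N→· removed — back-door holds.
P(W|do(N)) = P(W|N) — no adjustment needed.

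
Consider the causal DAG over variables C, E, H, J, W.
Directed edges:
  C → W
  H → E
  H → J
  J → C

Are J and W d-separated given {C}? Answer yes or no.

Bayes-Ball from J | {C} reaches {E,H}.
W ∉ reach(J|{C}) ⇒ J ⊥ W | {C}.

Yes — J ⊥ W | {C}.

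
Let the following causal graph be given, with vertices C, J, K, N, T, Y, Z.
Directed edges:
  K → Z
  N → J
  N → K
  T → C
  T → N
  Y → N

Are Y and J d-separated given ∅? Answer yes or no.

No — Y and J are d-connected given ∅.

Bayes-Ball from Y | ∅ reaches {J,K,N,Z}.
J ∈ reach(Y|∅) ⇒ Y ⊥̸ J | ∅.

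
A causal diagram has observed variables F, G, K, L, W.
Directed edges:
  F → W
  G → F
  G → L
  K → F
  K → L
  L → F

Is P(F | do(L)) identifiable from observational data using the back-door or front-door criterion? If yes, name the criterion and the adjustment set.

desc(L)\{L}={F,W}; candidates ⊆ {G,K}.
size 0: {}; under {} L still reaches {F,G,K,W} ∋ F.
size 1: {G}, {K}; under {G} L still reaches {F,K,W} ∋ F.
{G,K}: L⊥F given {G,K} in G with L→· removed — back-door holds.
P(F|do(L)) = Σ_{G,K} P(F|L,G,K)·P(G,K).

P(F|do(L)): backdoor, adjust for {G, K}.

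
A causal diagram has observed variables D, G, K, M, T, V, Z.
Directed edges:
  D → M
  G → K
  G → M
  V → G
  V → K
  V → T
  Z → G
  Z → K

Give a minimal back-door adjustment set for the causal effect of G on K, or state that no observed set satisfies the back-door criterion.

G→K: minimal back-door set {V, Z}.

desc(G)\{G}={K,M}; candidates ⊆ {D,T,V,Z}.
size 0: {}; under {} G still reaches {K,T,V,Z} ∋ K.
size 1: {D}, {T}, {V} …(+1); under {D} G still reaches {K,T,V,Z} ∋ K.
{V,Z}: G⊥K given {V,Z} in G with G→· removed — back-door holds.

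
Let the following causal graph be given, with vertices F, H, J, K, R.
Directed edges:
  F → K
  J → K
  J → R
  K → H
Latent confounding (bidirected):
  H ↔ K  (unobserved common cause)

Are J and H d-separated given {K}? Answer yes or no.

No — J and H are d-connected given {K}.

Bayes-Ball from J | {K} reaches {F,H,R}.
H ∈ reach(J|{K}) ⇒ J ⊥̸ H | {K}.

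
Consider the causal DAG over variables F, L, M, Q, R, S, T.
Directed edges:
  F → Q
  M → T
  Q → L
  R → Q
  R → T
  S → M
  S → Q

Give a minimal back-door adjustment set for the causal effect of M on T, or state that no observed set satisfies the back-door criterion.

M→T: minimal back-door set ∅.

desc(M)\{M}={T}; candidates ⊆ {F,L,Q,R,S}.
∅: M⊥T given ∅ in G with M→· removed — back-door holds.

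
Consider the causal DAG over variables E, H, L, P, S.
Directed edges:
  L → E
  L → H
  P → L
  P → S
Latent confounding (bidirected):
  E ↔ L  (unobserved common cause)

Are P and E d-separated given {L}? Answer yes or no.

Bayes-Ball from P | {L} reaches {E,S}.
E ∈ reach(P|{L}) ⇒ P ⊥̸ E | {L}.

No — P and E are d-connected given {L}.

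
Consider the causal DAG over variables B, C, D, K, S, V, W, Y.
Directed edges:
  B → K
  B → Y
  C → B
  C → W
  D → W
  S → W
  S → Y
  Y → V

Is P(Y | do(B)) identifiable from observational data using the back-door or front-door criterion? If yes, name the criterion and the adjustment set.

P(Y|do(B)): backdoor, adjust for ∅.

desc(B)\{B}={K,V,Y}; candidates ⊆ {C,D,S,W}.
∅: B⊥Y given ∅ in G with B→· removed — back-door holds.
P(Y|do(B)) = P(Y|B) — no adjustment needed.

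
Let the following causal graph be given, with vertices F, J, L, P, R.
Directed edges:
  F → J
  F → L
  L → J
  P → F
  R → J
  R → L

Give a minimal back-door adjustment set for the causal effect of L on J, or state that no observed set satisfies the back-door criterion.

desc(L)\{L}={J}; candidates ⊆ {F,P,R}.
size 0: {}; under {} L still reaches {F,J,P,R} ∋ J.
size 1: {F}, {P}, {R}; under {F} L still reaches {J,R} ∋ J.
{F,R}: L⊥J given {F,R} in G with L→· removed — back-door holds.

L→J: minimal back-door set {F, R}.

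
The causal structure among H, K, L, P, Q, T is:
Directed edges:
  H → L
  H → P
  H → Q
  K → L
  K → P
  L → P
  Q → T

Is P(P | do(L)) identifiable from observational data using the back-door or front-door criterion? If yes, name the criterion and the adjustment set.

P(P|do(L)): backdoor, adjust for {H, K}.

desc(L)\{L}={P}; candidates ⊆ {H,K,Q,T}.
size 0: {}; under {} L still reaches {H,K,P,Q,T} ∋ P.
size 1: {H}, {K}, {Q} …(+1); under {H} L still reaches {K,P} ∋ P.
{H,K}: L⊥P given {H,K} in G with L→· removed — back-door holds.
P(P|do(L)) = Σ_{H,K} P(P|L,H,K)·P(H,K).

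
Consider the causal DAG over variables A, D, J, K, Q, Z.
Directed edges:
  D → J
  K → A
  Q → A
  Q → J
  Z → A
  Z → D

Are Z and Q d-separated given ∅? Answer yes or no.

Yes — Z ⊥ Q | ∅.

Bayes-Ball from Z | ∅ reaches {A,D,J}.
Q ∉ reach(Z|∅) ⇒ Z ⊥ Q | ∅.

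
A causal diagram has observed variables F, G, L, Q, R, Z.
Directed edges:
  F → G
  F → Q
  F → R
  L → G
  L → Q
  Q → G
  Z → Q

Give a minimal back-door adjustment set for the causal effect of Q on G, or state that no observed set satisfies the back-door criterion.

desc(Q)\{Q}={G}; candidates ⊆ {F,L,R,Z}.
size 0: {}; under {} Q still reaches {F,G,L,R,Z} ∋ G.
size 1: {F}, {L}, {R} …(+1); under {F} Q still reaches {G,L,Z} ∋ G.
{F,L}: Q⊥G given {F,L} in G with Q→· removed — back-door holds.

Q→G: minimal back-door set {F, L}.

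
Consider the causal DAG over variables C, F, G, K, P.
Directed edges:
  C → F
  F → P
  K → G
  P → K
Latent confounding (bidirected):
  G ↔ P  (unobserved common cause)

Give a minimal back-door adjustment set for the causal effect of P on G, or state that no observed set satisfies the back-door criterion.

desc(P)\{P}={G,K}; candidates ⊆ {C,F}.
P↔G: latent back-door arc(s) into P.
size 0: {}; under {} P still reaches {C,F,G} ∋ G.
size 1: {C}, {F}; under {C} P still reaches {F,G} ∋ G.
size 2: {C,F}; under {C,F} P still reaches {G} ∋ G.
P↔G cannot be blocked by any observed set — no back-door set.

P→G: no observed back-door set.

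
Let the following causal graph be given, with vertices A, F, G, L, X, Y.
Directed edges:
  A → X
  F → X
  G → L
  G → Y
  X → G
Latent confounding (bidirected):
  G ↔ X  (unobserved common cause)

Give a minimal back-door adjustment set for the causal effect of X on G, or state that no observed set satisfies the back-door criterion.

desc(X)\{X}={G,L,Y}; candidates ⊆ {A,F}.
X↔G: latent back-door arc(s) into X.
size 0: {}; under {} X still reaches {A,F,G,L,Y} ∋ G.
size 1: {A}, {F}; under {A} X still reaches {F,G,L,Y} ∋ G.
size 2: {A,F}; under {A,F} X still reaches {G,L,Y} ∋ G.
X↔G cannot be blocked by any observed set — no back-door set.

X→G: no observed back-door set.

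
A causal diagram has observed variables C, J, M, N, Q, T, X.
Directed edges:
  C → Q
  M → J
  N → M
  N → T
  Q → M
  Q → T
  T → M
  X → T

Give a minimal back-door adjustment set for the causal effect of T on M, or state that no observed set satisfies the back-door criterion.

desc(T)\{T}={J,M}; candidates ⊆ {C,N,Q,X}.
size 0: {}; under {} T still reaches {C,J,M,N,Q,X} ∋ M.
size 1: {C}, {N}, {Q} …(+1); under {C} T still reaches {J,M,N,Q,X} ∋ M.
{N,Q}: T⊥M given {N,Q} in G with T→· removed — back-door holds.

T→M: minimal back-door set {N, Q}.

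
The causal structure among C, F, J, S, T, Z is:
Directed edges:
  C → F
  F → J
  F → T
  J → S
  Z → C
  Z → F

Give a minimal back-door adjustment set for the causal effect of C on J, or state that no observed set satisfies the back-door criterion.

desc(C)\{C}={F,J,S,T}; candidates ⊆ {Z}.
size 0: {}; under {} C still reaches {F,J,S,T,Z} ∋ J.
{Z}: C⊥J given {Z} in G with C→· removed — back-door holds.

C→J: minimal back-door set {Z}.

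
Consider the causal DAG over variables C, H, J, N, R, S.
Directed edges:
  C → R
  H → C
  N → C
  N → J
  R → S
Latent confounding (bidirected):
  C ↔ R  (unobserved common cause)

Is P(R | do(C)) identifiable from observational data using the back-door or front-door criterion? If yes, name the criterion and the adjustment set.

desc(C)\{C}={R,S}; candidates ⊆ {H,J,N}.
C↔R: latent back-door arc(s) into C.
size 0: {}; under {} C still reaches {H,J,N,R,S} ∋ R.
size 1: {H}, {J}, {N}; under {H} C still reaches {J,N,R,S} ∋ R.
size 2: {H,J}, {H,N}, {J,N}; under {H,J} C still reaches {N,R,S} ∋ R.
C↔R cannot be blocked by any observed set — no back-door set.
No mediator lies on a directed C→…→R path.
Neither criterion identifies P(R|do(C)) in this graph.

P(R|do(C)): not identifiable (no BD/FD set).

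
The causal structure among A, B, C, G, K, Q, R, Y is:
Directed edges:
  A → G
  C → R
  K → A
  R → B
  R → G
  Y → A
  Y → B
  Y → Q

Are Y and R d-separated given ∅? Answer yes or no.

Bayes-Ball from Y | ∅ reaches {A,B,G,Q}.
R ∉ reach(Y|∅) ⇒ Y ⊥ R | ∅.

Yes — Y ⊥ R | ∅.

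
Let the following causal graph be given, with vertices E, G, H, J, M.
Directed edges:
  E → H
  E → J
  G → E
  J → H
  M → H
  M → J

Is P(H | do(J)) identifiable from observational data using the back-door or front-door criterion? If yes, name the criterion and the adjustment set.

P(H|do(J)): backdoor, adjust for {E, M}.

desc(J)\{J}={H}; candidates ⊆ {E,G,M}.
size 0: {}; under {} J still reaches {E,G,H,M} ∋ H.
size 1: {E}, {G}, {M}; under {E} J still reaches {H,M} ∋ H.
{E,M}: J⊥H given {E,M} in G with J→· removed — back-door holds.
P(H|do(J)) = Σ_{E,M} P(H|J,E,M)·P(E,M).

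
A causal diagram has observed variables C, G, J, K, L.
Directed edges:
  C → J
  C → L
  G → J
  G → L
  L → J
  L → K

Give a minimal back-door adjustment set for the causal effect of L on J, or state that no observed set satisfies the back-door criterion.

desc(L)\{L}={J,K}; candidates ⊆ {C,G}.
size 0: {}; under {} L still reaches {C,G,J} ∋ J.
size 1: {C}, {G}; under {C} L still reaches {G,J} ∋ J.
{C,G}: L⊥J given {C,G} in G with L→· removed — back-door holds.

L→J: minimal back-door set {C, G}.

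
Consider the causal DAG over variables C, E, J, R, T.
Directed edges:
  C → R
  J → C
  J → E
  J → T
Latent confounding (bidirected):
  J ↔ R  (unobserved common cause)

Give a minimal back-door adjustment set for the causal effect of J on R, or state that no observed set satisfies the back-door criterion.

desc(J)\{J}={C,E,R,T}; candidates ⊆ {—}.
J↔R: latent back-door arc(s) into J.
size 0: {}; under {} J still reaches {R} ∋ R.
J↔R cannot be blocked by any observed set — no back-door set.

J→R: no observed back-door set.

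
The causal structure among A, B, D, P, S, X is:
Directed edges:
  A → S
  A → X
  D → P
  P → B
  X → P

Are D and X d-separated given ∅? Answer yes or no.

Bayes-Ball from D | ∅ reaches {B,P}.
X ∉ reach(D|∅) ⇒ D ⊥ X | ∅.

Yes — D ⊥ X | ∅.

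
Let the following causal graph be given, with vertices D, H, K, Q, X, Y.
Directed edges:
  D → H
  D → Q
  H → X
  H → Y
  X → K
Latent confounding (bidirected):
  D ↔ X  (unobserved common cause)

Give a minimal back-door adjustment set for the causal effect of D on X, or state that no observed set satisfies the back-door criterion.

desc(D)\{D}={H,K,Q,X,Y}; candidates ⊆ {—}.
D↔X: latent back-door arc(s) into D.
size 0: {}; under {} D still reaches {K,X} ∋ X.
D↔X cannot be blocked by any observed set — no back-door set.

D→X: no observed back-door set.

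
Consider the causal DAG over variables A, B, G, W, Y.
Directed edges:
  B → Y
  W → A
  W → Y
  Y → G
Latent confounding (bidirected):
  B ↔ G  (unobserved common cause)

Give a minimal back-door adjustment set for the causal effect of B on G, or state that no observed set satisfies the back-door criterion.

desc(B)\{B}={G,Y}; candidates ⊆ {A,W}.
B↔G: latent back-door arc(s) into B.
size 0: {}; under {} B still reaches {G} ∋ G.
size 1: {A}, {W}; under {A} B still reaches {G} ∋ G.
size 2: {A,W}; under {A,W} B still reaches {G} ∋ G.
B↔G cannot be blocked by any observed set — no back-door set.

B→G: no observed back-door set.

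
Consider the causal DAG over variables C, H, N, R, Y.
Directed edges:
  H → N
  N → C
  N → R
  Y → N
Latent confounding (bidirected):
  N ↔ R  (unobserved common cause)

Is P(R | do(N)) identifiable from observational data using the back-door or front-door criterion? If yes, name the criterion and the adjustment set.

desc(N)\{N}={C,R}; candidates ⊆ {H,Y}.
N↔R: latent back-door arc(s) into N.
size 0: {}; under {} N still reaches {H,R,Y} ∋ R.
size 1: {H}, {Y}; under {H} N still reaches {R,Y} ∋ R.
size 2: {H,Y}; under {H,Y} N still reaches {R} ∋ R.
N↔R cannot be blocked by any observed set — no back-door set.
No mediator lies on a directed N→…→R path.
Neither criterion identifies P(R|do(N)) in this graph.

P(R|do(N)): not identifiable (no BD/FD set).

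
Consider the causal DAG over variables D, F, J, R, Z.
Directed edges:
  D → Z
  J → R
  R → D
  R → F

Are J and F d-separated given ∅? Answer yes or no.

No — J and F are d-connected given ∅.

Bayes-Ball from J | ∅ reaches {D,F,R,Z}.
F ∈ reach(J|∅) ⇒ J ⊥̸ F | ∅.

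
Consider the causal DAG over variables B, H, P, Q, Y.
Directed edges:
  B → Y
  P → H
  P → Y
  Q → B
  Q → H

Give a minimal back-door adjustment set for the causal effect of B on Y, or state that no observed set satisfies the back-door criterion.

desc(B)\{B}={Y}; candidates ⊆ {H,P,Q}.
∅: B⊥Y given ∅ in G with B→· removed — back-door holds.

B→Y: minimal back-door set ∅.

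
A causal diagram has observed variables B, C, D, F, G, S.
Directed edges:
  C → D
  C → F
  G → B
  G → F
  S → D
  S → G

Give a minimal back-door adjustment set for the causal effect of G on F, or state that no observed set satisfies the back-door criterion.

G→F: minimal back-door set ∅.

desc(G)\{G}={B,F}; candidates ⊆ {C,D,S}.
∅: G⊥F given ∅ in G with G→· removed — back-door holds.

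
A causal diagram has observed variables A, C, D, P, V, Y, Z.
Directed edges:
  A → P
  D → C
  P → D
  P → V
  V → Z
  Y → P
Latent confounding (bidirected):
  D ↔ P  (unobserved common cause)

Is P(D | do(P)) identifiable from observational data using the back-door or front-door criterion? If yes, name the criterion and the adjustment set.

P(D|do(P)): not identifiable (no BD/FD set).

desc(P)\{P}={C,D,V,Z}; candidates ⊆ {A,Y}.
P↔D: latent back-door arc(s) into P.
size 0: {}; under {} P still reaches {A,C,D,Y} ∋ D.
size 1: {A}, {Y}; under {A} P still reaches {C,D,Y} ∋ D.
size 2: {A,Y}; under {A,Y} P still reaches {C,D} ∋ D.
P↔D cannot be blocked by any observed set — no back-door set.
No mediator lies on a directed P→…→D path.
Neither criterion identifies P(D|do(P)) in this graph.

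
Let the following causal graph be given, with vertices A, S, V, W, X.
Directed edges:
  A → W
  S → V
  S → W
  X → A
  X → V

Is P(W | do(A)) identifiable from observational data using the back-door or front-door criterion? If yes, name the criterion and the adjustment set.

P(W|do(A)): backdoor, adjust for ∅.

desc(A)\{A}={W}; candidates ⊆ {S,V,X}.
∅: A⊥W given ∅ in G with A→· removed — back-door holds.
P(W|do(A)) = P(W|A) — no adjustment needed.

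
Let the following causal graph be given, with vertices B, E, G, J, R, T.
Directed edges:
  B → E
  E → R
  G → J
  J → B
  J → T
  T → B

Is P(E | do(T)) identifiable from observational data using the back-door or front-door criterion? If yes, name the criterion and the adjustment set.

P(E|do(T)): backdoor, adjust for {J}.

desc(T)\{T}={B,E,R}; candidates ⊆ {G,J}.
size 0: {}; under {} T still reaches {B,E,G,J,R} ∋ E.
{J}: T⊥E given {J} in G with T→· removed — back-door holds.
P(E|do(T)) = Σ_{J} P(E|T,J)·P(J).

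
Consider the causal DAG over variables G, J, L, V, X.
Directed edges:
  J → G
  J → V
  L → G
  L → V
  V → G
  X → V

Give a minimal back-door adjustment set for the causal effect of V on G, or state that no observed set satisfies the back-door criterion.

V→G: minimal back-door set {J, L}.

desc(V)\{V}={G}; candidates ⊆ {J,L,X}.
size 0: {}; under {} V still reaches {G,J,L,X} ∋ G.
size 1: {J}, {L}, {X}; under {J} V still reaches {G,L,X} ∋ G.
{J,L}: V⊥G given {J,L} in G with V→· removed — back-door holds.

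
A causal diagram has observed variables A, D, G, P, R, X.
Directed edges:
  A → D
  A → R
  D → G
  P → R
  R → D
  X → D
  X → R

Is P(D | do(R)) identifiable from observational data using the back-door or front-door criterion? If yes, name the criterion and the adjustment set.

desc(R)\{R}={D,G}; candidates ⊆ {A,P,X}.
size 0: {}; under {} R still reaches {A,D,G,P,X} ∋ D.
size 1: {A}, {P}, {X}; under {A} R still reaches {D,G,P,X} ∋ D.
{A,X}: R⊥D given {A,X} in G with R→· removed — back-door holds.
P(D|do(R)) = Σ_{A,X} P(D|R,A,X)·P(A,X).

P(D|do(R)): backdoor, adjust for {A, X}.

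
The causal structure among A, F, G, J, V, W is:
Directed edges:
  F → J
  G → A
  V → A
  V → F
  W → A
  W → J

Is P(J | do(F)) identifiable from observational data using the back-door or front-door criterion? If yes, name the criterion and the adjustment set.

desc(F)\{F}={J}; candidates ⊆ {A,G,V,W}.
∅: F⊥J given ∅ in G with F→· removed — back-door holds.
P(J|do(F)) = P(J|F) — no adjustment needed.

P(J|do(F)): backdoor, adjust for ∅.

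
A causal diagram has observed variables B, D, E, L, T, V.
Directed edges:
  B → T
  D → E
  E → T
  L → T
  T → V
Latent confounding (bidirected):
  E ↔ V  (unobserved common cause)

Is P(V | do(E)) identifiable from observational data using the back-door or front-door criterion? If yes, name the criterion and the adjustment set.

P(V|do(E)): frontdoor, adjust for {T}.

desc(E)\{E}={T,V}; candidates ⊆ {B,D,L}.
E↔V: latent back-door arc(s) into E.
size 0: {}; under {} E still reaches {D,V} ∋ V.
size 1: {B}, {D}, {L}; under {B} E still reaches {D,V} ∋ V.
size 2: {B,D}, {B,L}, {D,L}; under {B,D} E still reaches {V} ∋ V.
E↔V cannot be blocked by any observed set — no back-door set.
{T}: (i) intercepts every directed E→V path; (ii) no back-door E→{T}; (iii) {E} blocks every back-door {T}→V. Front-door holds.
P(V|do(E)) = Σ_{T} P(T|E) Σ_{E'} P(V|T,E')P(E').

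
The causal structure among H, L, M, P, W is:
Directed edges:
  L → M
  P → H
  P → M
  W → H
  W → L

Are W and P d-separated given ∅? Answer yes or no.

Yes — W ⊥ P | ∅.

Bayes-Ball from W | ∅ reaches {H,L,M}.
P ∉ reach(W|∅) ⇒ W ⊥ P | ∅.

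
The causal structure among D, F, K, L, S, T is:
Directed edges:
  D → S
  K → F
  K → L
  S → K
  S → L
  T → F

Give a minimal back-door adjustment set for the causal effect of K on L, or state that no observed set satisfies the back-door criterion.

K→L: minimal back-door set {S}.

desc(K)\{K}={F,L}; candidates ⊆ {D,S,T}.
size 0: {}; under {} K still reaches {D,L,S} ∋ L.
{S}: K⊥L given {S} in G with K→· removed — back-door holds.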